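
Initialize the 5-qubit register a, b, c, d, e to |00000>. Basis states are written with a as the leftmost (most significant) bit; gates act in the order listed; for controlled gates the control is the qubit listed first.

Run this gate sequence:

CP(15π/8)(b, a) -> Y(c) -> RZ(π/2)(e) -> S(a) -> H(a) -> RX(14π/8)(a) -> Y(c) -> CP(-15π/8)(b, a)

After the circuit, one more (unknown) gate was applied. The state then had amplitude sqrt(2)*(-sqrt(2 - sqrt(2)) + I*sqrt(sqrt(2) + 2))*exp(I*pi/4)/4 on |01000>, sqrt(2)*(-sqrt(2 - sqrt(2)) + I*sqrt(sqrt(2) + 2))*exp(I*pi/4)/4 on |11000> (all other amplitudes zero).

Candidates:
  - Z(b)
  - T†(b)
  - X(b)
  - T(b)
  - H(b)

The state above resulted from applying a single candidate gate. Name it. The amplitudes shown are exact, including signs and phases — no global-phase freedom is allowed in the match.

It was X(b) that produced the state shown.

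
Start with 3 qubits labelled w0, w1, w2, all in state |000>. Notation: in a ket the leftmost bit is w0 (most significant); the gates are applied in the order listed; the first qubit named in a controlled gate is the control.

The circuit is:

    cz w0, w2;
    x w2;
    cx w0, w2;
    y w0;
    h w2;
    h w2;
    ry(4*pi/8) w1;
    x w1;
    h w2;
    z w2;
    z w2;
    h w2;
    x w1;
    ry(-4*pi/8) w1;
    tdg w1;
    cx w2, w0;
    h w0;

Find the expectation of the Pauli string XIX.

In the final state, XIX has expectation 0. Key observation: gates 7-14 undo each other exactly, leaving only the rest of the circuit to track.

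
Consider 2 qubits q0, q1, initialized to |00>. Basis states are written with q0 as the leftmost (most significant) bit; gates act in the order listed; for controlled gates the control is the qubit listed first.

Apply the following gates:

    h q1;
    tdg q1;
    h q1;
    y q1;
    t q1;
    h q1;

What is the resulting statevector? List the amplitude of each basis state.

The resulting statevector has amplitude sqrt(2)*(1 - I)*exp(3*I*pi/4)/4 on |00>, sqrt(2)*(-2*I - exp(3*I*pi/4) + exp(I*pi/4))/4 on |01>, 0 on |10>, 0 on |11>.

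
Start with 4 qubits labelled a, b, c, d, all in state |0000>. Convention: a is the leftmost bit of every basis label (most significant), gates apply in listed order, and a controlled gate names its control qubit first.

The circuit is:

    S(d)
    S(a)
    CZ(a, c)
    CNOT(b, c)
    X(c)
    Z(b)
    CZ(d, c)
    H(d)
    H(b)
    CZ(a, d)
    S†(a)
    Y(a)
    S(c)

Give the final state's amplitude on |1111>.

The amplitude on |1111> is -1/2.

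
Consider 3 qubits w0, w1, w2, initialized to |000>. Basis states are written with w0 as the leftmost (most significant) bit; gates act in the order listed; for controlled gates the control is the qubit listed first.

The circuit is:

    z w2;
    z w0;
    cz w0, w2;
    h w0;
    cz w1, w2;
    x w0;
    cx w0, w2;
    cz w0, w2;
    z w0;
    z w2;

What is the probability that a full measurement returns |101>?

A full measurement returns |101> with probability 1/2.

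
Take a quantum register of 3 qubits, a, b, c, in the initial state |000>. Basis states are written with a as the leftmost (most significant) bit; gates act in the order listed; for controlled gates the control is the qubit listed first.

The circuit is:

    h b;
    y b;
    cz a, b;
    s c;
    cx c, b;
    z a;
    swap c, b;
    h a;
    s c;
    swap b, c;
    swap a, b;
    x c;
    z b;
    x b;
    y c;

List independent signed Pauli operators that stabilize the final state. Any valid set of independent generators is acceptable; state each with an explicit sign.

The final state is stabilized by the group generated by -YII, -IXI, +IIZ; other independent generating sets are equally valid.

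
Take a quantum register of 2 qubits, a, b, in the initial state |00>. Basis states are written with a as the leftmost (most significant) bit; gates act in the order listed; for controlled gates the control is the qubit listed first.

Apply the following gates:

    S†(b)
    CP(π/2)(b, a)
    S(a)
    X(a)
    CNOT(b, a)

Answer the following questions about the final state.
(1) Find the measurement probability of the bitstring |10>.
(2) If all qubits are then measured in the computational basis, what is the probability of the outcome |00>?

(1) A full measurement returns |10> with probability 1.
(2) The probability of measuring |00> is 0.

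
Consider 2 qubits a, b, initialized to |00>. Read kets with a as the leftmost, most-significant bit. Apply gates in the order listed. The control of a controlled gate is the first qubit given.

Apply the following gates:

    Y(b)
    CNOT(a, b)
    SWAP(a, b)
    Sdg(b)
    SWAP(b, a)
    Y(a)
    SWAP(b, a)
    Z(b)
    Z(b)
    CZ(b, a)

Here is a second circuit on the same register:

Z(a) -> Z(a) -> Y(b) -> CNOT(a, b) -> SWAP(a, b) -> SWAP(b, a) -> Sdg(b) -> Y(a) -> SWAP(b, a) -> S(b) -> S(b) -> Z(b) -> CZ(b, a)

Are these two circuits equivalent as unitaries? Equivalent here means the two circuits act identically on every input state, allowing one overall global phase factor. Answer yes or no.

No: there is an input state on which the two circuits produce genuinely different outputs (not merely differing by a phase).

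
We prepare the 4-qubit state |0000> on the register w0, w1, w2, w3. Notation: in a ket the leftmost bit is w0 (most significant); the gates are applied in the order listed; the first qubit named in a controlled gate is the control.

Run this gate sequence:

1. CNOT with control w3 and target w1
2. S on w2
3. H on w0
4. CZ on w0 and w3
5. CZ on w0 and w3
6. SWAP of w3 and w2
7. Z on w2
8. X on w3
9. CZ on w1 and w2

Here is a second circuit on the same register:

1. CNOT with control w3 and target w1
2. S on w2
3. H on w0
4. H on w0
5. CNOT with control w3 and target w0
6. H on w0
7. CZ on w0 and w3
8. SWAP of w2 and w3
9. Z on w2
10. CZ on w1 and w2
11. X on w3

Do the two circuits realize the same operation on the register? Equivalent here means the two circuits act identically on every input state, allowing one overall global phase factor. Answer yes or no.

Yes — the two circuits implement the same unitary up to a global phase.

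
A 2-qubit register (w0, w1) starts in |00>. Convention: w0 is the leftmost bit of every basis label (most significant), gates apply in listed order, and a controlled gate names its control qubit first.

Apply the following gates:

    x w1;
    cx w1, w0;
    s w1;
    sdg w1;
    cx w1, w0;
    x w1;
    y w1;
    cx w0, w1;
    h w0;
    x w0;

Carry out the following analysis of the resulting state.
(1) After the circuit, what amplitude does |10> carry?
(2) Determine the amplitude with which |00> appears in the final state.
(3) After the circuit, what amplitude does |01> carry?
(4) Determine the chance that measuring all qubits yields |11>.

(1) The amplitude on |10> is 0. Key observation: steps 1-6 multiply out to the identity, so the circuit reduces to the remaining gates.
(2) The amplitude on |00> is 0.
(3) The final state's coefficient on |01> equals sqrt(2)*I/2.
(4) Outcome |11> occurs with probability 1/2.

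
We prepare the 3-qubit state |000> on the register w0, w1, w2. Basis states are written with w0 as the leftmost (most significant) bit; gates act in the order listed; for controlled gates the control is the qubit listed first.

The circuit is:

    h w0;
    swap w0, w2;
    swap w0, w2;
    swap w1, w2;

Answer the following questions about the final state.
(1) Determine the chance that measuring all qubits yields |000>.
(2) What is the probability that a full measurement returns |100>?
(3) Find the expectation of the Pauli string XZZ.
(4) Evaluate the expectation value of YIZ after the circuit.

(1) A full measurement returns |000> with probability 1/2. Key observation: the block from step 2 through step 3 cancels to the identity and can be dropped.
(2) Outcome |100> occurs with probability 1/2.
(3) In the final state, XZZ has expectation 1.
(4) The observable YIZ averages to 0.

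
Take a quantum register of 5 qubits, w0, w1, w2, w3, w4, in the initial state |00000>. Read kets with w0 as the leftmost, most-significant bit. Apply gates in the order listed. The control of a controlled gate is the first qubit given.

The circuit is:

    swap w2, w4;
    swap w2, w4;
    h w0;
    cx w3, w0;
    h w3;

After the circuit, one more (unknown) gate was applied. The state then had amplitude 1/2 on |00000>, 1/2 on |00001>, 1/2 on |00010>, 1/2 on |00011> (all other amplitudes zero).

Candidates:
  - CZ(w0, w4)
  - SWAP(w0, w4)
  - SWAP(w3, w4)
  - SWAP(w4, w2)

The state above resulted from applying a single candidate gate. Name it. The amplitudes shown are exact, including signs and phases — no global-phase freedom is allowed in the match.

The unique candidate consistent with the amplitudes is SWAP(w0, w4). Key observation: gates 1-2 undo each other exactly, leaving only the rest of the circuit to track.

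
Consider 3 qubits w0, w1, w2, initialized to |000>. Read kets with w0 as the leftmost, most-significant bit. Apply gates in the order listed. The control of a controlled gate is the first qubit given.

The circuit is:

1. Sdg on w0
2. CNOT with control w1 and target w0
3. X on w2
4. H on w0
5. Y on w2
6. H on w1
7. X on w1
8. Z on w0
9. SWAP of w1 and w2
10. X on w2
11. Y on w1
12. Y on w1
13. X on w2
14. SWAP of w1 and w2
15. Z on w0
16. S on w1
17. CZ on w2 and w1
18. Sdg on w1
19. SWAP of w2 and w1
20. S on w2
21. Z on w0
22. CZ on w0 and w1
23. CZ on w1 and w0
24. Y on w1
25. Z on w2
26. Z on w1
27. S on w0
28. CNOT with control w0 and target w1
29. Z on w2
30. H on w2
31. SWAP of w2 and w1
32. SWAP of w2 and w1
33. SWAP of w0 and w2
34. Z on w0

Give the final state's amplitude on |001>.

|001> carries amplitude sqrt(2)*(-1 + I)/4 in the final state.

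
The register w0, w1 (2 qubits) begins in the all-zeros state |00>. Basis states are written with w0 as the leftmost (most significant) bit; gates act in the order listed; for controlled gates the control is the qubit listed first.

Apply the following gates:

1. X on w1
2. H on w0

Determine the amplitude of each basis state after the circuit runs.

The resulting statevector has amplitude 0 on |00>, sqrt(2)/2 on |01>, 0 on |10>, sqrt(2)/2 on |11>.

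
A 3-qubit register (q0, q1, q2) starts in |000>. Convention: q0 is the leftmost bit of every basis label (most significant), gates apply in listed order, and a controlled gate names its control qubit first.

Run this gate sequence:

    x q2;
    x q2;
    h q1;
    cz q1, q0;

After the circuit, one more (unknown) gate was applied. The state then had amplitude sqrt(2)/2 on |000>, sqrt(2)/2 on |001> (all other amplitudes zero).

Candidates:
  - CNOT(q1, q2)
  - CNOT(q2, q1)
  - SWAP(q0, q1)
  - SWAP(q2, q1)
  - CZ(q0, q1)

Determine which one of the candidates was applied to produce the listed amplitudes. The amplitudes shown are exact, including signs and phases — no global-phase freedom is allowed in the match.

The applied gate was SWAP(q2, q1).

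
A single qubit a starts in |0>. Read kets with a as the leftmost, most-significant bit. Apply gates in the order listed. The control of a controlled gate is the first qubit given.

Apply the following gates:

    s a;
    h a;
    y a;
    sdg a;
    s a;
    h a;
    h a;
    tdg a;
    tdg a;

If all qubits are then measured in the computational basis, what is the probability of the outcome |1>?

Outcome |1> occurs with probability 1/2.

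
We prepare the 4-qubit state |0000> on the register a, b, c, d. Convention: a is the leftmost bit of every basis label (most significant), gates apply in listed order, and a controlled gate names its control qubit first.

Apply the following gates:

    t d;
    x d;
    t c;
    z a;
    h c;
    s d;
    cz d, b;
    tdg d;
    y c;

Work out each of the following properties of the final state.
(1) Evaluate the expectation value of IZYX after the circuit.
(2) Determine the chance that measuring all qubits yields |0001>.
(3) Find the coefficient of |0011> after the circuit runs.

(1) The observable IZYX averages to 0.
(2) Outcome |0001> occurs with probability 1/2.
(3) |0011> carries amplitude sqrt(2)*exp(3*I*pi/4)/2 in the final state.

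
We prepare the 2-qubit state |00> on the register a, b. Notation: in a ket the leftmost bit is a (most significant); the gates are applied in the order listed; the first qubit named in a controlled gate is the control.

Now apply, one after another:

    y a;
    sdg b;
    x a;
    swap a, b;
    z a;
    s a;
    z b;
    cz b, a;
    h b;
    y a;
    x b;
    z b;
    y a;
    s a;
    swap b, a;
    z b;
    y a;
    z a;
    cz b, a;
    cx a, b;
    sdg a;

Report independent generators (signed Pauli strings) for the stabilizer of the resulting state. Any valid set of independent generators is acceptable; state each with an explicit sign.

The final state is stabilized by the group generated by +XY, +ZZ; other independent generating sets are equally valid.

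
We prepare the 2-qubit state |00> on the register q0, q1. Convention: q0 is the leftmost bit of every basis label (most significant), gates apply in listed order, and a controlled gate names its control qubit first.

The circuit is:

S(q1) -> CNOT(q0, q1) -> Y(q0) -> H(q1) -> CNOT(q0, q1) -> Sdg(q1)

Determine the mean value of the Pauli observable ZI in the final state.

The expectation value of ZI is -1.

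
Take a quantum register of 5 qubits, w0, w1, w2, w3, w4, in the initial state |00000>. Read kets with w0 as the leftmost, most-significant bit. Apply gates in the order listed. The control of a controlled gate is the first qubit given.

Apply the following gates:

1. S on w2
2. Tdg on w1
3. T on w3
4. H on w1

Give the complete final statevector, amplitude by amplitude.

After the circuit, the state carries amplitude sqrt(2)/2 on |00000>, sqrt(2)/2 on |01000>, and 0 on every other basis state.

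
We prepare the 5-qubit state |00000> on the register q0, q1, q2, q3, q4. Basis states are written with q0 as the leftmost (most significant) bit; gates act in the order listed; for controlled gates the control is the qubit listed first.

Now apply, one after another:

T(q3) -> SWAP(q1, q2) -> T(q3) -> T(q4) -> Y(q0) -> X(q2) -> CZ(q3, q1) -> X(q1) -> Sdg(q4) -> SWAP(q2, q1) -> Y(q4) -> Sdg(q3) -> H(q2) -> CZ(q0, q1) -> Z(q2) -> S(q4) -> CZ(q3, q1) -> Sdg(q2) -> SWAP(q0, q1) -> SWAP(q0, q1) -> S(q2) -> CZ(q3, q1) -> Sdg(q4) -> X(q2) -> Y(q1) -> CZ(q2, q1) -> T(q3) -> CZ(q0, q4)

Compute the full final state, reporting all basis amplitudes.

The final amplitudes are sqrt(2)*I/2 on |10001>, sqrt(2)*I/2 on |10101>, and 0 on every other basis state. Key observation: steps 16-23 multiply out to the identity, so the circuit reduces to the remaining gates.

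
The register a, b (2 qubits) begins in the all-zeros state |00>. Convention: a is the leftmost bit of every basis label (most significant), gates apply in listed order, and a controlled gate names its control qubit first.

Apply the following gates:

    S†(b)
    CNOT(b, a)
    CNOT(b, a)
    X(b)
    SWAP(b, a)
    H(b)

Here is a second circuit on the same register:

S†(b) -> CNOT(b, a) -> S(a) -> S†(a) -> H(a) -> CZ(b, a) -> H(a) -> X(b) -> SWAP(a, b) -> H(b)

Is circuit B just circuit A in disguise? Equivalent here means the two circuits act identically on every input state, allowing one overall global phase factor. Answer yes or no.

Yes — the two circuits implement the same unitary up to a global phase.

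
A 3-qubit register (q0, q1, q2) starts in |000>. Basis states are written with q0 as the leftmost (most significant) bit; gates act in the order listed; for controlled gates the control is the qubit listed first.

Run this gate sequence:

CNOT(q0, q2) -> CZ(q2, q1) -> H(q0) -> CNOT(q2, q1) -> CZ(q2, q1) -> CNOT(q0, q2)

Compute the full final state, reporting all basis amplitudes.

After the circuit, the state carries amplitude sqrt(2)/2 on |000>, sqrt(2)/2 on |101>, and 0 on every other basis state.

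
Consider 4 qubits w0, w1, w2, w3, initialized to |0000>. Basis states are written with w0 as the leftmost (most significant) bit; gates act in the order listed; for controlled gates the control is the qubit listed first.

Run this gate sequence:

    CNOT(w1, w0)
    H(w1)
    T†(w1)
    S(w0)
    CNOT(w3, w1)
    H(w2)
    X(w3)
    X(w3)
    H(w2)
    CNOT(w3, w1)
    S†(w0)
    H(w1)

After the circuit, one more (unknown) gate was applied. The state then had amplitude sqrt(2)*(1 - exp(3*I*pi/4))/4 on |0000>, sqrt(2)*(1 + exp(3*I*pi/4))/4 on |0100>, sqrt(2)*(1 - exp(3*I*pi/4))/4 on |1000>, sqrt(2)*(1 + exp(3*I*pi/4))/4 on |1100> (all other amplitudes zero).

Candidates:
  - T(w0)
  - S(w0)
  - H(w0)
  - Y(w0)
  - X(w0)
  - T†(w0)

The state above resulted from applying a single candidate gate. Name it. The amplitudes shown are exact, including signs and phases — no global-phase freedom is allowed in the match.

The unique candidate consistent with the amplitudes is H(w0). Key observation: steps 4-11 multiply out to the identity, so the circuit reduces to the remaining gates.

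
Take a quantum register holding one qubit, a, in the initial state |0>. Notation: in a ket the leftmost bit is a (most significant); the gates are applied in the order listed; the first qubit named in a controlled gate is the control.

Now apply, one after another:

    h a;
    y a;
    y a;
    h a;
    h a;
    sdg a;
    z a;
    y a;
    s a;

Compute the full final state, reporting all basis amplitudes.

After the circuit, the state carries amplitude sqrt(2)/2 on |0>, -sqrt(2)/2 on |1>. Key observation: gates 1-4 undo each other exactly, leaving only the rest of the circuit to track.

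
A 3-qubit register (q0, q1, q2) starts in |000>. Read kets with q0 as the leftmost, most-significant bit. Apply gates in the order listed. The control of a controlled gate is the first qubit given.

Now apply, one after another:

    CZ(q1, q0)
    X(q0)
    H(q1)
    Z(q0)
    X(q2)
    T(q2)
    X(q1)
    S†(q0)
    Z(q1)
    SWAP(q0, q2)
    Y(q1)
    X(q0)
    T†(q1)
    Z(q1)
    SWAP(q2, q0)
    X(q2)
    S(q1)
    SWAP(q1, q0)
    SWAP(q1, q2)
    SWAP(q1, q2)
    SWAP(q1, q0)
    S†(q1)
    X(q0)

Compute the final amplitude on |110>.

The amplitude on |110> is 0. Key observation: steps 17-22 multiply out to the identity, so the circuit reduces to the remaining gates.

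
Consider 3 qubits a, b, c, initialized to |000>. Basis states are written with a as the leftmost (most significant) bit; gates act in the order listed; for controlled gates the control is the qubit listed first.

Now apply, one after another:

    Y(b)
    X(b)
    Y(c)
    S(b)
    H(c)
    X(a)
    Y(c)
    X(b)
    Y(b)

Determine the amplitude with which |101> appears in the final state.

The amplitude on |101> is -sqrt(2)/2.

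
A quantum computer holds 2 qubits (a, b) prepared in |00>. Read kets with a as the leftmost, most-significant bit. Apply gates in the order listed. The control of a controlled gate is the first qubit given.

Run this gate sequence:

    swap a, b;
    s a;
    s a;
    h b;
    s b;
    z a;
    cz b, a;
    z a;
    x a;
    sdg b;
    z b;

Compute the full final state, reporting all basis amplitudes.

After the circuit, the state carries amplitude 0 on |00>, 0 on |01>, sqrt(2)/2 on |10>, -sqrt(2)/2 on |11>.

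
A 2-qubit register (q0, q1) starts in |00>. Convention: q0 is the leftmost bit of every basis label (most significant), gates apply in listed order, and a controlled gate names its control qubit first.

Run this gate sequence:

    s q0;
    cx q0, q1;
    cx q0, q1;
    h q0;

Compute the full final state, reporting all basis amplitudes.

The resulting statevector has amplitude sqrt(2)/2 on |00>, 0 on |01>, sqrt(2)/2 on |10>, 0 on |11>. Key observation: steps 2-3 multiply out to the identity, so the circuit reduces to the remaining gates.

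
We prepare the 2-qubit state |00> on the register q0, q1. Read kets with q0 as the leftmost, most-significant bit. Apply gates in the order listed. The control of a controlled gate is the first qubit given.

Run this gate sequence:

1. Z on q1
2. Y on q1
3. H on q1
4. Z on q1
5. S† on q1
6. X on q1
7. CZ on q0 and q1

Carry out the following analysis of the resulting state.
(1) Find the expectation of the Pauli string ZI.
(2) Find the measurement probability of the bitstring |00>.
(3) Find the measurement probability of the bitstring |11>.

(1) In the final state, ZI has expectation 1.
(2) Outcome |00> occurs with probability 1/2.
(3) A full measurement returns |11> with probability 0.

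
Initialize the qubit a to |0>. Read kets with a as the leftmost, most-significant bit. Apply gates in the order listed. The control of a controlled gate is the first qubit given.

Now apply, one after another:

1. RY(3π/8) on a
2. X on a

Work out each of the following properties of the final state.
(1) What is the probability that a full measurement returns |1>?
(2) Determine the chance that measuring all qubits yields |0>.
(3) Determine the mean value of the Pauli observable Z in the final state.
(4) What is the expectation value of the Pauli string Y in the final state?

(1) The probability of measuring |1> is cos(3*pi/16)**2.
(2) A full measurement returns |0> with probability sin(3*pi/16)**2.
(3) In the final state, Z has expectation -sqrt(2 - sqrt(2))/2.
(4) In the final state, Y has expectation 0.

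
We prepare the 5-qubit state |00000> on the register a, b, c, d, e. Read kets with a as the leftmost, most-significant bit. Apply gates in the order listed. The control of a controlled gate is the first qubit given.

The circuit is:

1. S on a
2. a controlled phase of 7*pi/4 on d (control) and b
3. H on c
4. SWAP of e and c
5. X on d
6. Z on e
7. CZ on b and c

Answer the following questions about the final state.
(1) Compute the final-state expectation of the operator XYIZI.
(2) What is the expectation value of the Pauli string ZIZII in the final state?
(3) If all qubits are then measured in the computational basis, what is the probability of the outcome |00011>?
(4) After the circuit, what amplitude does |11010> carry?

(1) The expectation value of XYIZI is 0.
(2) The observable ZIZII averages to 1.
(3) Outcome |00011> occurs with probability 1/2.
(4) |11010> carries amplitude 0 in the final state.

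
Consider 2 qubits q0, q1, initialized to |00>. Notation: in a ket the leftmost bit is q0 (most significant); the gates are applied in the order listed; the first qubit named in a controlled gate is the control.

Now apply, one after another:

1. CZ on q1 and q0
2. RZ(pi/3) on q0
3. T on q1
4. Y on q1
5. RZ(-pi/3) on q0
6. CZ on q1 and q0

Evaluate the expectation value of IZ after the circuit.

The observable IZ averages to -1.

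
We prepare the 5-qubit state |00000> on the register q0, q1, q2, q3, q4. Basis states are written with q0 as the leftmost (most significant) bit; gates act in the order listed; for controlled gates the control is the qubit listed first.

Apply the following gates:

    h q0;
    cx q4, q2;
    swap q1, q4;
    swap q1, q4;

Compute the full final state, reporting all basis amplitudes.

The final amplitudes are sqrt(2)/2 on |00000>, sqrt(2)/2 on |10000>, and 0 on every other basis state. Key observation: steps 3-4 multiply out to the identity, so the circuit reduces to the remaining gates.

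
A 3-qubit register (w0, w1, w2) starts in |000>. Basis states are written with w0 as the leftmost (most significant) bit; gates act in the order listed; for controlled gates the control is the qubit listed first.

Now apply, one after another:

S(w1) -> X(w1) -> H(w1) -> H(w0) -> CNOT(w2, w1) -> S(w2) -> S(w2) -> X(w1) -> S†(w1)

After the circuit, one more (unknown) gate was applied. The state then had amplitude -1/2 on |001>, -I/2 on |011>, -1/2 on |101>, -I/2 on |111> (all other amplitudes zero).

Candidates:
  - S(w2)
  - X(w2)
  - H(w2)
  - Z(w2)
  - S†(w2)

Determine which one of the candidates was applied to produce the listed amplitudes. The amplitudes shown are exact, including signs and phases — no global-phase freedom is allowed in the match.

The unique candidate consistent with the amplitudes is X(w2).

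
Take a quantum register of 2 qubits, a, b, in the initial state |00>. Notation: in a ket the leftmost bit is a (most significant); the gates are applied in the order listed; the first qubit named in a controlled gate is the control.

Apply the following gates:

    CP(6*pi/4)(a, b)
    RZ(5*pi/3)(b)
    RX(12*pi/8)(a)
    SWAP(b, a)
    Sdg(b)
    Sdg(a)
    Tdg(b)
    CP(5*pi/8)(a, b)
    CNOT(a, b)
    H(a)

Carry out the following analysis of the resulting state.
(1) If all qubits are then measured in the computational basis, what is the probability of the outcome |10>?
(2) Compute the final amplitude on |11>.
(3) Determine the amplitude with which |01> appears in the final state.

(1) The probability of measuring |10> is 1/4.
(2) |11> carries amplitude -exp(11*I*pi/12)/2 in the final state.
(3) The amplitude on |01> is -exp(11*I*pi/12)/2.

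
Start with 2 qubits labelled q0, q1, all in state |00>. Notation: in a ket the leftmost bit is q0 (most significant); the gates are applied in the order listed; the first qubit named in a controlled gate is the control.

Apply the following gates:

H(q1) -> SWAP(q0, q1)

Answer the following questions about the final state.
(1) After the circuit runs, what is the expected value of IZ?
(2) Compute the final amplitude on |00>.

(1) The observable IZ averages to 1.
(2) The final state's coefficient on |00> equals sqrt(2)/2.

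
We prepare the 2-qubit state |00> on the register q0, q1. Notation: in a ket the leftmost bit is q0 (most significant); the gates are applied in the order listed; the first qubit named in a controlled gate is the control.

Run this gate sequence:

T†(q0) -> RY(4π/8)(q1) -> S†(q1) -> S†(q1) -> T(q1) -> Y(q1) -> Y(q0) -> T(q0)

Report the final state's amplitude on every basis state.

The resulting statevector has amplitude 0 on |00>, 0 on |01>, -sqrt(2)*I/2 on |10>, -sqrt(2)*exp(I*pi/4)/2 on |11>.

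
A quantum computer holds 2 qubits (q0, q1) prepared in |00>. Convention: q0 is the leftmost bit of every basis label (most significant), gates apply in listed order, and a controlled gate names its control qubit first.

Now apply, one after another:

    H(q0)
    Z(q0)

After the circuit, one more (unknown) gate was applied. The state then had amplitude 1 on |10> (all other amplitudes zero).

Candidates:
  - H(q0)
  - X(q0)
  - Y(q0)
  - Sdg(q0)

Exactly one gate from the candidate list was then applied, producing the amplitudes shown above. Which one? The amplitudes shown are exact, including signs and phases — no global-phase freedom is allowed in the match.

The unique candidate consistent with the amplitudes is H(q0).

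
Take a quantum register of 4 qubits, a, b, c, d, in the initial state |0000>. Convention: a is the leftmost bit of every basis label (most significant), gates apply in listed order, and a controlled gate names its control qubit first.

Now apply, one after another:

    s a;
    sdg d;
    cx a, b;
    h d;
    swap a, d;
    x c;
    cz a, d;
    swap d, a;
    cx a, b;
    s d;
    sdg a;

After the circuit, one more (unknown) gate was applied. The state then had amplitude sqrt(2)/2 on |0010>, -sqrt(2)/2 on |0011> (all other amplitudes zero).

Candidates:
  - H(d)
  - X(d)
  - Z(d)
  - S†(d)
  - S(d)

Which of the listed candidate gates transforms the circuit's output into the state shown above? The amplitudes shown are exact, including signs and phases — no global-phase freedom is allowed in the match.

The unique candidate consistent with the amplitudes is S(d).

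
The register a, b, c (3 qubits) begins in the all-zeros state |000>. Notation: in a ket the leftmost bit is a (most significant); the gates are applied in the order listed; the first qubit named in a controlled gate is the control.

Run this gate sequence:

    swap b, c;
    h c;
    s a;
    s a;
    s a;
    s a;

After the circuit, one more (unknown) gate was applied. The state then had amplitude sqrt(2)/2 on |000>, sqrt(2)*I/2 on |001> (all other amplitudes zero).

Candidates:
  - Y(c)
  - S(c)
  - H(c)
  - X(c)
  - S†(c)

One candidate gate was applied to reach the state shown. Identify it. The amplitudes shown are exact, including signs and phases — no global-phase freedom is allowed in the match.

The applied gate was S(c). Key observation: steps 3-6 multiply out to the identity, so the circuit reduces to the remaining gates.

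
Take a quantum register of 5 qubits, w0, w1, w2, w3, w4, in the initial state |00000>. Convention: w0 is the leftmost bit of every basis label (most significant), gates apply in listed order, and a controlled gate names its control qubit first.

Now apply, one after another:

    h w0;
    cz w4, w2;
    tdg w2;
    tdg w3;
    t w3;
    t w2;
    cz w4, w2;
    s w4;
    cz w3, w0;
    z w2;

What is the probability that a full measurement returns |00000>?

A full measurement returns |00000> with probability 1/2.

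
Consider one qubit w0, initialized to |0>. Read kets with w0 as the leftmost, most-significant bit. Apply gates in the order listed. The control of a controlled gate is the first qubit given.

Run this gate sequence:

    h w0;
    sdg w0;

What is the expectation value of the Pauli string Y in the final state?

The observable Y averages to -1.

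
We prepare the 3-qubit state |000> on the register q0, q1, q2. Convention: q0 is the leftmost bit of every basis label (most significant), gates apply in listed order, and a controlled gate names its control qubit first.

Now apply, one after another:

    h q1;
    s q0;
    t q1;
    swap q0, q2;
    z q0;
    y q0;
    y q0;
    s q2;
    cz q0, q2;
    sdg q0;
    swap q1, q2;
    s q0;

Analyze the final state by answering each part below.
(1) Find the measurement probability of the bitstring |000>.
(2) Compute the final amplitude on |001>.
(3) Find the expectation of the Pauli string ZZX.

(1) The probability of measuring |000> is 1/2.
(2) The amplitude on |001> is sqrt(2)*exp(I*pi/4)/2.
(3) In the final state, ZZX has expectation sqrt(2)/2.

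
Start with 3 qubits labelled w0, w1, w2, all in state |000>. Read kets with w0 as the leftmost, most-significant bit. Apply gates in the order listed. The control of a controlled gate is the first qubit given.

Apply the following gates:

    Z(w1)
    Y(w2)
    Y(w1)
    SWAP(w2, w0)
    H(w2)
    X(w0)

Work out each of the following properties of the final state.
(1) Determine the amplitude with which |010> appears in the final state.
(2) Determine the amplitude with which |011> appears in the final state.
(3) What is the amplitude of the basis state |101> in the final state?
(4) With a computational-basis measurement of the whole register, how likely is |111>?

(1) The final state's coefficient on |010> equals -sqrt(2)/2.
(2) The amplitude on |011> is -sqrt(2)/2.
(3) The amplitude on |101> is 0.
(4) Outcome |111> occurs with probability 0.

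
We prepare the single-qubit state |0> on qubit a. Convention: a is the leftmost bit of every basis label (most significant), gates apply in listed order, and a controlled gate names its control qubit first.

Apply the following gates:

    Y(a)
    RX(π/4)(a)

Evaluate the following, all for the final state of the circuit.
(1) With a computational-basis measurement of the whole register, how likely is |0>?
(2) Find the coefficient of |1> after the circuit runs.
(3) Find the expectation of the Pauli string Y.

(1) The probability of measuring |0> is 1/2 - sqrt(2)/4.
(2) The final state's coefficient on |1> equals I*sqrt(sqrt(2) + 2)/2.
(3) In the final state, Y has expectation sqrt(2)/2.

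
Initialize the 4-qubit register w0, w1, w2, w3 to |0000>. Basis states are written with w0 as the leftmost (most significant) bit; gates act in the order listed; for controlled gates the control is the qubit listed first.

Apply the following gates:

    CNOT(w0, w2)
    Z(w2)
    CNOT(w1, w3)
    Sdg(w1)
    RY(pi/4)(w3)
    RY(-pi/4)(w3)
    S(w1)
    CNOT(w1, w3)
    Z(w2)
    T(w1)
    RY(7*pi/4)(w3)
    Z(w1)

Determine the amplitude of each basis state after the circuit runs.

The final amplitudes are -sqrt(sqrt(2) + 2)/2 on |0000>, sqrt(2 - sqrt(2))/2 on |0001>, and 0 on every other basis state.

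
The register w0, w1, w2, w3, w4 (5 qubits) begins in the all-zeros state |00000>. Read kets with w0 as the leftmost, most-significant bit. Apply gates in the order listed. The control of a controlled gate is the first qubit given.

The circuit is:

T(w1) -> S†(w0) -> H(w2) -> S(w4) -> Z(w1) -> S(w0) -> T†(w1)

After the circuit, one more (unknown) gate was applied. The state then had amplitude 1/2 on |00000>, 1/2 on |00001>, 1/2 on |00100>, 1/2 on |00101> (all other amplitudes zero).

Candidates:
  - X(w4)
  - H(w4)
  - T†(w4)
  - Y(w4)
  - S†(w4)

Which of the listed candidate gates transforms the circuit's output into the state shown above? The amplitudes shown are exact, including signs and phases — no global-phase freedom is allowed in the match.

The applied gate was H(w4).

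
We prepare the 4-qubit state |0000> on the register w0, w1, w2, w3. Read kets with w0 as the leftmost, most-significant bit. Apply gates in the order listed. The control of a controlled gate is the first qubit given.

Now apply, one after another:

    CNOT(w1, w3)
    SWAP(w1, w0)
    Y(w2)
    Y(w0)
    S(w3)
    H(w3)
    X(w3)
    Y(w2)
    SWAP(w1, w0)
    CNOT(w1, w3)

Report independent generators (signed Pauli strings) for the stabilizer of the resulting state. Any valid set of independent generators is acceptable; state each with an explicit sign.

The stabilizer group can be generated by +IIIX, +ZIII, -IZII, +IIZI, among other valid generating sets.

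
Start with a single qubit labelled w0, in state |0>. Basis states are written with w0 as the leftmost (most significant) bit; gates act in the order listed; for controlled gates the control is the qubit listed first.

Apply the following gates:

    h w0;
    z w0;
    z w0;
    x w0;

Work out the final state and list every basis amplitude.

After the circuit, the state carries amplitude sqrt(2)/2 on |0>, sqrt(2)/2 on |1>.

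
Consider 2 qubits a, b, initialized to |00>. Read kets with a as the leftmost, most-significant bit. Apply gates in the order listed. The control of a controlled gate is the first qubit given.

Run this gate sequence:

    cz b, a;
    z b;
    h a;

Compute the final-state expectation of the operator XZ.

The expectation value of XZ is 1.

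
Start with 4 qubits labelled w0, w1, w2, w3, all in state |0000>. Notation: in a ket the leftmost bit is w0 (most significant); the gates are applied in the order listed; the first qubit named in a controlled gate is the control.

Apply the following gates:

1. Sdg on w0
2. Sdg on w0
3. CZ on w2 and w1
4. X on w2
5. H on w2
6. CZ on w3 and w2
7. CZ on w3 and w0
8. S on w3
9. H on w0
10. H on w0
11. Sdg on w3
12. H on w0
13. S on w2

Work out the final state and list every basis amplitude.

The final amplitudes are 1/2 on |0000>, -I/2 on |0010>, 1/2 on |1000>, -I/2 on |1010>, and 0 on every other basis state. Key observation: gates 8-11 undo each other exactly, leaving only the rest of the circuit to track.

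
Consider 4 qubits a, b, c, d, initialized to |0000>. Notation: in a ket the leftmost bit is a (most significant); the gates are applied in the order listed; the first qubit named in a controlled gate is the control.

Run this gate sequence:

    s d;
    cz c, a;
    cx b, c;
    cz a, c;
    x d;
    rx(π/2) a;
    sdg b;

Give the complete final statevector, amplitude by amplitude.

After the circuit, the state carries amplitude sqrt(2)/2 on |0001>, -sqrt(2)*I/2 on |1001>, and 0 on every other basis state.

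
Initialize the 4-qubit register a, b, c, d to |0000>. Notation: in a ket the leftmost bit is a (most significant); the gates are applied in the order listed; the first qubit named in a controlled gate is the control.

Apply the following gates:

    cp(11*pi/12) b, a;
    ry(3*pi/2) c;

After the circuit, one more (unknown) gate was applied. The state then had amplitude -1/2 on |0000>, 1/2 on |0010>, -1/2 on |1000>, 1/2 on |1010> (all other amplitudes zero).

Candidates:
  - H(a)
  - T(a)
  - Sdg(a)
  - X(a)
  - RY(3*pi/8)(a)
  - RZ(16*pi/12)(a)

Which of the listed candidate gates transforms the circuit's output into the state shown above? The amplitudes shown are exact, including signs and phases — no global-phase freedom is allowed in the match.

The applied gate was H(a).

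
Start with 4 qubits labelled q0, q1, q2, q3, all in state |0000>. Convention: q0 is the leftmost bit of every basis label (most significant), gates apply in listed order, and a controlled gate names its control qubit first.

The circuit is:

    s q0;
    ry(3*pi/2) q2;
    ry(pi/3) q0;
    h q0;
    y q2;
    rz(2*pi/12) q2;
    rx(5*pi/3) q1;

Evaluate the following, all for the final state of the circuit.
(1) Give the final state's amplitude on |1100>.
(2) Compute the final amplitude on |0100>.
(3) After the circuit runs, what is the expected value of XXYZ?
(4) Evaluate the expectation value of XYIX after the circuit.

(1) The final state's coefficient on |1100> equals (-1 + sqrt(3))*exp(11*I*pi/12)/8.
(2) The amplitude on |0100> is (1 + sqrt(3))*exp(11*I*pi/12)/8.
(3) In the final state, XXYZ has expectation 0.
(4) The observable XYIX averages to 0.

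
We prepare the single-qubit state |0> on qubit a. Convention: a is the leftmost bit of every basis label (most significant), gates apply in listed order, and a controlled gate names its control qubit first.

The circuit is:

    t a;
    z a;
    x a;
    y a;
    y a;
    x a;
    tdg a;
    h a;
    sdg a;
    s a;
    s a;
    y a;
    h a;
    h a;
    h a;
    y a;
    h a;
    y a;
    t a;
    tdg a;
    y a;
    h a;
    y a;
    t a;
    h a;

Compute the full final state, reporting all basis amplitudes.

After the circuit, the state carries amplitude sqrt(2)*(1 - exp(3*I*pi/4) + exp(I*pi/4) + I)/4 on |0>, sqrt(2)*(1 - exp(I*pi/4) + exp(3*I*pi/4) + I)/4 on |1>.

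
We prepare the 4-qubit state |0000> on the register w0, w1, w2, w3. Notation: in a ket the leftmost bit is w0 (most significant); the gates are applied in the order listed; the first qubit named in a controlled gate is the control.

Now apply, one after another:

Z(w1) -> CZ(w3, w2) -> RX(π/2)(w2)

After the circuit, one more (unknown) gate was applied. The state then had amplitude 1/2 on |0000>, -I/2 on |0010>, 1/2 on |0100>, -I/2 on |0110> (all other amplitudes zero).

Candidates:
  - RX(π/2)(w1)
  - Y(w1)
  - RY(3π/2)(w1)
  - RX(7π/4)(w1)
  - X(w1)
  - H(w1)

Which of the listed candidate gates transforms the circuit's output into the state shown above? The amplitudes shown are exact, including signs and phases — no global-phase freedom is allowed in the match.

The unique candidate consistent with the amplitudes is H(w1).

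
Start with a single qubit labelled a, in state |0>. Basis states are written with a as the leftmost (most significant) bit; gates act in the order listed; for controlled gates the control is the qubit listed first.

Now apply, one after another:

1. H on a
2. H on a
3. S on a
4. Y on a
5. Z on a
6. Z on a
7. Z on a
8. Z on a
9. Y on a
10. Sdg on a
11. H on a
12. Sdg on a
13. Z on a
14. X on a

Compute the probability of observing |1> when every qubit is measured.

The probability of measuring |1> is 1/2. Key observation: steps 3-10 multiply out to the identity, so the circuit reduces to the remaining gates.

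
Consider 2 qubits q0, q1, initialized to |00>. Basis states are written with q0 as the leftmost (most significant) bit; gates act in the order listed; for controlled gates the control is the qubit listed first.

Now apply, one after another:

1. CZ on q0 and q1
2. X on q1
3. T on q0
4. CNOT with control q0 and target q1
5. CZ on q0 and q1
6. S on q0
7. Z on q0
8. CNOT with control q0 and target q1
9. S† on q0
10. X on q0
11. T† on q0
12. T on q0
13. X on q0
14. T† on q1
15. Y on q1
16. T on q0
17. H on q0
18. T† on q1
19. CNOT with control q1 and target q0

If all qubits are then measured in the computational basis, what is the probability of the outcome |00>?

The probability of measuring |00> is 1/2. Key observation: gates 10-13 undo each other exactly, leaving only the rest of the circuit to track.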